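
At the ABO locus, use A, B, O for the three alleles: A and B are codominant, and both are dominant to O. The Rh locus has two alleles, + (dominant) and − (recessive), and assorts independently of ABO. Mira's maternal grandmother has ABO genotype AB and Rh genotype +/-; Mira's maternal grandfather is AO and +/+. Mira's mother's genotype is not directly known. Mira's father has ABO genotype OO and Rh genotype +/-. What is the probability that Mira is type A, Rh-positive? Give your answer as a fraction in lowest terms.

7/16

Mira's mother's ABO genotype from AB × AO: 1/4 AA, 1/4 AB, 1/4 AO, 1/4 BO.
Crossing each possibility with the father OO and summing P(type A): 1/4·1 + 1/4·1/2 + 1/4·1/2 + 1/4·0 = 1/2.
Similarly for Rh via the mother's Rh distribution: P(Rh+) = 7/8.
Independent loci: 1/2 × 7/8 = 7/16.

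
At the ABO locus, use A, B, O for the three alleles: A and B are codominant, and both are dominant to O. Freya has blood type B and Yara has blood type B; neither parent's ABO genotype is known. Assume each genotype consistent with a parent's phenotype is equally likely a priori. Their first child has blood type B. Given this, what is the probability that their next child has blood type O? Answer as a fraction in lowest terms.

Possible genotypes: Freya ∈ {BB, BO}; Yara ∈ {BB, BO}.
Weight each parental genotype pair by prior × P(type-B child):
  BB × BB: posterior weight 4/15; P(next child type O) = 0.
  BB × BO: posterior weight 4/15; P(next child type O) = 0.
  BO × BB: posterior weight 4/15; P(next child type O) = 0.
  BO × BO: posterior weight 1/5; P(next child type O) = 1/4.
Weighted sum = 1/20.

1/20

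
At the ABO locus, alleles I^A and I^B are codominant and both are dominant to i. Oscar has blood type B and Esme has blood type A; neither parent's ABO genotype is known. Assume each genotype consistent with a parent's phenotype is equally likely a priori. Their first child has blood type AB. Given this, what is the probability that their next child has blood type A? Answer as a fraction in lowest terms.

5/36

Possible genotypes: Oscar ∈ {I^B I^B, I^B i}; Esme ∈ {I^A I^A, I^A i}.
Weight each parental genotype pair by prior × P(type-AB child):
  I^B I^B × I^A I^A: posterior weight 4/9; P(next child type A) = 0.
  I^B I^B × I^A i: posterior weight 2/9; P(next child type A) = 0.
  I^B i × I^A I^A: posterior weight 2/9; P(next child type A) = 1/2.
  I^B i × I^A i: posterior weight 1/9; P(next child type A) = 1/4.
Weighted sum = 5/36.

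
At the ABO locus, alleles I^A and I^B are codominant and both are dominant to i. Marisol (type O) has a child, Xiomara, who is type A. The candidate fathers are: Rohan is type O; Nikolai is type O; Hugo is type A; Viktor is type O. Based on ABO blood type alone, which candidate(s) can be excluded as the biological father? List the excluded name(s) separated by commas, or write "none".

Rohan, Nikolai, Viktor

A candidate is excluded only if no genotype consistent with his phenotype could produce a type A child with a type O mother.
Rohan (type O): no genotype consistent with that phenotype can produce a type-A child with a type-O mother.
Nikolai (type O): no genotype consistent with that phenotype can produce a type-A child with a type-O mother.
Viktor (type O): no genotype consistent with that phenotype can produce a type-A child with a type-O mother.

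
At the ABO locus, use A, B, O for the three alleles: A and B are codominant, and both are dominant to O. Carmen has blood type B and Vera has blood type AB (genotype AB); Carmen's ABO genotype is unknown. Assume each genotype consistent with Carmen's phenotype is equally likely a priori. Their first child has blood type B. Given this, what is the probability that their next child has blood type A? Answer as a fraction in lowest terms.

Possible genotypes: Carmen ∈ {BB, BO}; Vera ∈ {AB}.
Weight each parental genotype pair by prior × P(type-B child):
  BB × AB: posterior weight 1/2; P(next child type A) = 0.
  BO × AB: posterior weight 1/2; P(next child type A) = 1/4.
Weighted sum = 1/8.

1/8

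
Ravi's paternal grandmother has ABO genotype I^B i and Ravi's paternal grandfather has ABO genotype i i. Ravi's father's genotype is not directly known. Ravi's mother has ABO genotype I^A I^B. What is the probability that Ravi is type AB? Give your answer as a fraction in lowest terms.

1/8

Ravi's father's ABO genotype from I^B i × i i: 1/2 I^B i, 1/2 i i.
Crossing each possibility with the mother I^A I^B and summing P(type AB): 1/2·1/4 + 1/2·0 = 1/8.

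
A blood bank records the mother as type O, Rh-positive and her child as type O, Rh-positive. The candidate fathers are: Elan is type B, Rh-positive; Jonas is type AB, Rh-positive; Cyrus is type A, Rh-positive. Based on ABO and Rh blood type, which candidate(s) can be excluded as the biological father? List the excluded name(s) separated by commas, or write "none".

A candidate is excluded only if no genotype consistent with his phenotype could produce a type O, Rh-positive child with a type O, Rh-positive mother.
Jonas (type AB, Rh+): no genotype consistent with that phenotype can produce a type-O Rh+ child with a type-O mother.

Jonas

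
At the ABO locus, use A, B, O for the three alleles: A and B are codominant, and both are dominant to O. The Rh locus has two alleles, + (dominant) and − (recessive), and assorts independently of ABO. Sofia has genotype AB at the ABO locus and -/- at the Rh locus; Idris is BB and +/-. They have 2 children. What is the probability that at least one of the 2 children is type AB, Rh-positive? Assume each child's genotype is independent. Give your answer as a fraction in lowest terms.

7/16

ABO cross AB × BB → 1/2 B, 1/2 AB.
Rh cross -/- × +/- → 1/2 Rh+, 1/2 Rh-; so P(type AB, Rh-positive) = 1/2 × 1/2 = 1/4 per child.
P(none) = (3/4)^2 = 9/16; P(at least one) = 1 − 9/16 = 7/16.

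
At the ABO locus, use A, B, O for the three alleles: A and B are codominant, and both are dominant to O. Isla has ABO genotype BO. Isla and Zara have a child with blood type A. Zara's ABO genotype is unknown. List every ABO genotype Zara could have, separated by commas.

For each candidate genotype of Zara, check whether crossing it with BO can produce every observed child phenotype.
  AA → possible child types {A, AB} ✓
  AB → possible child types {A, B, AB} ✓
  AO → possible child types {O, A, B, AB} ✓
  BB → possible child types {B} ✗
  BO → possible child types {O, B} ✗
  OO → possible child types {O, B} ✗

AA, AB, AO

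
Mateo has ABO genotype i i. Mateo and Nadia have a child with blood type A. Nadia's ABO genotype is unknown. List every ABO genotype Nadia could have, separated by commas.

I^A I^A, I^A I^B, I^A i

For each candidate genotype of Nadia, check whether crossing it with i i can produce every observed child phenotype.
  I^A I^A → possible child types {A} ✓
  I^A I^B → possible child types {A, B} ✓
  I^A i → possible child types {O, A} ✓
  I^B I^B → possible child types {B} ✗
  I^B i → possible child types {O, B} ✗
  i i → possible child types {O} ✗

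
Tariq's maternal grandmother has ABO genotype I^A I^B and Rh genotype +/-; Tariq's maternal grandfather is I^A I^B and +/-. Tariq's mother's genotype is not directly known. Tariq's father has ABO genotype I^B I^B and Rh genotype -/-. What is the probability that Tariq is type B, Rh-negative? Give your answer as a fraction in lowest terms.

1/4

Tariq's mother's ABO genotype from I^A I^B × I^A I^B: 1/4 I^A I^A, 1/2 I^A I^B, 1/4 I^B I^B.
Crossing each possibility with the father I^B I^B and summing P(type B): 1/4·0 + 1/2·1/2 + 1/4·1 = 1/2.
Similarly for Rh via the mother's Rh distribution: P(Rh-) = 1/2.
Independent loci: 1/2 × 1/2 = 1/4.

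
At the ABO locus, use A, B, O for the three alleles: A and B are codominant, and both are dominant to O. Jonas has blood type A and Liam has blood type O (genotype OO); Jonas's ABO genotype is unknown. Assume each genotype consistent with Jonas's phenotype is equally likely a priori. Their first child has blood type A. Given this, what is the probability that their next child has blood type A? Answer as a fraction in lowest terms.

5/6

Possible genotypes: Jonas ∈ {AA, AO}; Liam ∈ {OO}.
Weight each parental genotype pair by prior × P(type-A child):
  AA × OO: posterior weight 2/3; P(next child type A) = 1.
  AO × OO: posterior weight 1/3; P(next child type A) = 1/2.
Weighted sum = 5/6.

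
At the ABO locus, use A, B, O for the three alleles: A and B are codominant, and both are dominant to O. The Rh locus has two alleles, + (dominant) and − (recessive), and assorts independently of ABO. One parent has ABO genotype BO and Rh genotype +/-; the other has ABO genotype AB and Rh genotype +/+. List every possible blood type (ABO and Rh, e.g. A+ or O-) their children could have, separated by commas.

A+, B+, AB+

Gametes from BO × AB give offspring ABO genotypes AB, AO, BB, BO, i.e. phenotypes A, B, AB.
Rh cross +/- × +/+ → phenotypes Rh+.
Combining independently: A+, B+, AB+.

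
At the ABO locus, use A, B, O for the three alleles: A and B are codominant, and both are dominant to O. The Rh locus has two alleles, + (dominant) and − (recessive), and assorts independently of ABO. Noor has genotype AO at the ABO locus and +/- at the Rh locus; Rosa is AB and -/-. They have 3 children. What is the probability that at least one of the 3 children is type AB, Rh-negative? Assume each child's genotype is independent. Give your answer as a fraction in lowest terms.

ABO cross AO × AB → 1/2 A, 1/4 B, 1/4 AB.
Rh cross +/- × -/- → 1/2 Rh+, 1/2 Rh-; so P(type AB, Rh-negative) = 1/4 × 1/2 = 1/8 per child.
P(none) = (7/8)^3 = 343/512; P(at least one) = 1 − 343/512 = 169/512.

169/512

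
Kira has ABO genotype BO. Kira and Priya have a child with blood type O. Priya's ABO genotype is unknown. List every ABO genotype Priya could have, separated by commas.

AO, BO, OO

For each candidate genotype of Priya, check whether crossing it with BO can produce every observed child phenotype.
  AA → possible child types {A, AB} ✗
  AB → possible child types {A, B, AB} ✗
  AO → possible child types {O, A, B, AB} ✓
  BB → possible child types {B} ✗
  BO → possible child types {O, B} ✓
  OO → possible child types {O, B} ✓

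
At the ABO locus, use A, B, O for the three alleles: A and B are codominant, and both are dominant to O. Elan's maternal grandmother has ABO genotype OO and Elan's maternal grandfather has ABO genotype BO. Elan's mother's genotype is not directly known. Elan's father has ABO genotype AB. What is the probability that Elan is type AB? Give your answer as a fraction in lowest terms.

Elan's mother's ABO genotype from OO × BO: 1/2 BO, 1/2 OO.
Crossing each possibility with the father AB and summing P(type AB): 1/2·1/4 + 1/2·0 = 1/8.

1/8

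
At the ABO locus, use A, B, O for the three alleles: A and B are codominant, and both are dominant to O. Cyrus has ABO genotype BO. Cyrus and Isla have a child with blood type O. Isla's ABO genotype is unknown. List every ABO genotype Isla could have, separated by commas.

AO, BO, OO

For each candidate genotype of Isla, check whether crossing it with BO can produce every observed child phenotype.
  AA → possible child types {A, AB} ✗
  AB → possible child types {A, B, AB} ✗
  AO → possible child types {O, A, B, AB} ✓
  BB → possible child types {B} ✗
  BO → possible child types {O, B} ✓
  OO → possible child types {O, B} ✓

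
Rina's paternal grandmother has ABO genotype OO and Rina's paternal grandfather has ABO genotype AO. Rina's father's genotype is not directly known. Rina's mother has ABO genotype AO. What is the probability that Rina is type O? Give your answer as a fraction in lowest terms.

3/8

Rina's father's ABO genotype from OO × AO: 1/2 AO, 1/2 OO.
Crossing each possibility with the mother AO and summing P(type O): 1/2·1/4 + 1/2·1/2 = 3/8.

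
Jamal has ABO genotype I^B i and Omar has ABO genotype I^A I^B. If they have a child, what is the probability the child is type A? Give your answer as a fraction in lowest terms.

1/4

ABO cross I^B i × I^A I^B → offspring phenotypes: 1/4 A, 1/2 B, 1/4 AB.
So P(type A) = 1/4.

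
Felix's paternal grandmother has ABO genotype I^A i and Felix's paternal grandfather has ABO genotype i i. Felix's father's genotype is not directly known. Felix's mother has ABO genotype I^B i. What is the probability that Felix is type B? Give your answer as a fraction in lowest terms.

Felix's father's ABO genotype from I^A i × i i: 1/2 I^A i, 1/2 i i.
Crossing each possibility with the mother I^B i and summing P(type B): 1/2·1/4 + 1/2·1/2 = 3/8.

3/8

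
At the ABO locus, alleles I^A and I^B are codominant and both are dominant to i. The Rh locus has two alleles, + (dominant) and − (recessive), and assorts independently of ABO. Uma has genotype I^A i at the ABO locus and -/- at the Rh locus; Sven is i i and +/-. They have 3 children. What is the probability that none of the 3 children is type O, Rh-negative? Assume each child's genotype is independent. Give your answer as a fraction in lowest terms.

27/64

ABO cross I^A i × i i → 1/2 O, 1/2 A.
Rh cross -/- × +/- → 1/2 Rh+, 1/2 Rh-; so P(type O, Rh-negative) = 1/2 × 1/2 = 1/4 per child.
P(not type O, Rh-negative) = 3/4 for one child; (3/4)^3 = 27/64.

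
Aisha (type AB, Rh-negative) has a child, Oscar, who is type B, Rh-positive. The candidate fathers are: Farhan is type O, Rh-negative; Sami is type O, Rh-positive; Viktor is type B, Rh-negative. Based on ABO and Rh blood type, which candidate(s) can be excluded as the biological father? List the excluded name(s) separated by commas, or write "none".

A candidate is excluded only if no genotype consistent with his phenotype could produce a type B, Rh-positive child with a type AB, Rh-negative mother.
Farhan (type O, Rh-): no genotype consistent with that phenotype can produce a type-B Rh+ child with a type-AB mother.
Viktor (type B, Rh-): no genotype consistent with that phenotype can produce a type-B Rh+ child with a type-AB mother.

Farhan, Viktor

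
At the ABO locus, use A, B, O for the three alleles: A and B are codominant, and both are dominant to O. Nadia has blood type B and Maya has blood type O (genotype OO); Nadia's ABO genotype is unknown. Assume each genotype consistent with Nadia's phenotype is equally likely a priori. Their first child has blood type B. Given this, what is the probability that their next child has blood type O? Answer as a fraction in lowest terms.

1/6

Possible genotypes: Nadia ∈ {BB, BO}; Maya ∈ {OO}.
Weight each parental genotype pair by prior × P(type-B child):
  BB × OO: posterior weight 2/3; P(next child type O) = 0.
  BO × OO: posterior weight 1/3; P(next child type O) = 1/2.
Weighted sum = 1/6.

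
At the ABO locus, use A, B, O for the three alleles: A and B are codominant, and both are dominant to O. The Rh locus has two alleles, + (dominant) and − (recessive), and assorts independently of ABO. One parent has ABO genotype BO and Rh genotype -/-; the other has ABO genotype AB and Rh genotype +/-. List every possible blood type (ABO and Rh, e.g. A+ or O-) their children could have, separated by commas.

A+, A-, B+, B-, AB+, AB-

Gametes from BO × AB give offspring ABO genotypes AB, AO, BB, BO, i.e. phenotypes A, B, AB.
Rh cross -/- × +/- → phenotypes Rh+, Rh-.
Combining independently: A+, A-, B+, B-, AB+, AB-.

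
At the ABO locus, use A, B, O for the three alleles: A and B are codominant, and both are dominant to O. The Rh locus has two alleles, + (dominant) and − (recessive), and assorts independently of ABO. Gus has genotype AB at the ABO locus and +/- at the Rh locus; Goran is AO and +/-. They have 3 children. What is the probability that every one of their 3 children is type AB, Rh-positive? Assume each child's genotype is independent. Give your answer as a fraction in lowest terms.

ABO cross AB × AO → 1/2 A, 1/4 B, 1/4 AB.
Rh cross +/- × +/- → 3/4 Rh+, 1/4 Rh-; so P(type AB, Rh-positive) = 1/4 × 3/4 = 3/16 per child.
All 3 independent: (3/16)^3 = 27/4096.

27/4096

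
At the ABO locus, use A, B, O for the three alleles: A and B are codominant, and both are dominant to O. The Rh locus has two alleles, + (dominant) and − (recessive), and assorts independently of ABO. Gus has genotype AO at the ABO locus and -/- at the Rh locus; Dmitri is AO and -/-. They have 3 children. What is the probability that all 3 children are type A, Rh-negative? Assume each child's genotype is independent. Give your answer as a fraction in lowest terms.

27/64

ABO cross AO × AO → 1/4 O, 3/4 A.
Rh cross -/- × -/- → 1 Rh-; so P(type A, Rh-negative) = 3/4 × 1 = 3/4 per child.
All 3 independent: (3/4)^3 = 27/64.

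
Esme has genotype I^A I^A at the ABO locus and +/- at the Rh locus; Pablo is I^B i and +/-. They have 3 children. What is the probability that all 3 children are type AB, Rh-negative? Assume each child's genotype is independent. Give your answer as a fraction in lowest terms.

1/512

ABO cross I^A I^A × I^B i → 1/2 A, 1/2 AB.
Rh cross +/- × +/- → 3/4 Rh+, 1/4 Rh-; so P(type AB, Rh-negative) = 1/2 × 1/4 = 1/8 per child.
All 3 independent: (1/8)^3 = 1/512.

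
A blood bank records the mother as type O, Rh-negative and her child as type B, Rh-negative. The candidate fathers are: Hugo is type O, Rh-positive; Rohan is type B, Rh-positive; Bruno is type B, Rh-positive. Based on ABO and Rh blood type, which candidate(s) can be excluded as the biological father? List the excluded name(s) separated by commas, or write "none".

Hugo

A candidate is excluded only if no genotype consistent with his phenotype could produce a type B, Rh-negative child with a type O, Rh-negative mother.
Hugo (type O, Rh+): no genotype consistent with that phenotype can produce a type-B Rh- child with a type-O mother.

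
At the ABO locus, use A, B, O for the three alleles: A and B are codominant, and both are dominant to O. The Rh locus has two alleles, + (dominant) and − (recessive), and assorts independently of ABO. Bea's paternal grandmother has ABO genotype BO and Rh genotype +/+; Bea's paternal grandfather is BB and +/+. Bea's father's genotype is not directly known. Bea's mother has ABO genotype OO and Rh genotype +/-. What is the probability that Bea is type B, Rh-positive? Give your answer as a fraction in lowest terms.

3/4

Bea's father's ABO genotype from BO × BB: 1/2 BB, 1/2 BO.
Crossing each possibility with the mother OO and summing P(type B): 1/2·1 + 1/2·1/2 = 3/4.
Similarly for Rh via the father's Rh distribution: P(Rh+) = 1.
Independent loci: 3/4 × 1 = 3/4.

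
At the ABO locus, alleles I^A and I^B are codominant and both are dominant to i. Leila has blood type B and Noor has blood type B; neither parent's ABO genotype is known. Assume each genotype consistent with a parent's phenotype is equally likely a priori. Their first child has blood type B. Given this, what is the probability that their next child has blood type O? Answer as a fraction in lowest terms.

1/20

Possible genotypes: Leila ∈ {I^B I^B, I^B i}; Noor ∈ {I^B I^B, I^B i}.
Weight each parental genotype pair by prior × P(type-B child):
  I^B I^B × I^B I^B: posterior weight 4/15; P(next child type O) = 0.
  I^B I^B × I^B i: posterior weight 4/15; P(next child type O) = 0.
  I^B i × I^B I^B: posterior weight 4/15; P(next child type O) = 0.
  I^B i × I^B i: posterior weight 1/5; P(next child type O) = 1/4.
Weighted sum = 1/20.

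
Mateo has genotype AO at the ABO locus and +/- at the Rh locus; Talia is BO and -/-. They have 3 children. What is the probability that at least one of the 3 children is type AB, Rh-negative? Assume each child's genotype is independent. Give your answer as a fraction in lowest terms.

ABO cross AO × BO → 1/4 O, 1/4 A, 1/4 B, 1/4 AB.
Rh cross +/- × -/- → 1/2 Rh+, 1/2 Rh-; so P(type AB, Rh-negative) = 1/4 × 1/2 = 1/8 per child.
P(none) = (7/8)^3 = 343/512; P(at least one) = 1 − 343/512 = 169/512.

169/512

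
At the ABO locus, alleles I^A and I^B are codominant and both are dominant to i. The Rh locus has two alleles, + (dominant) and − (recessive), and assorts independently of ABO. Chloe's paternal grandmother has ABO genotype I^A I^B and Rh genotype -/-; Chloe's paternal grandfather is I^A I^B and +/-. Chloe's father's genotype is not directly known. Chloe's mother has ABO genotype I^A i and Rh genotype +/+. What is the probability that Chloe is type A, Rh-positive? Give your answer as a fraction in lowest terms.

1/2

Chloe's father's ABO genotype from I^A I^B × I^A I^B: 1/4 I^A I^A, 1/2 I^A I^B, 1/4 I^B I^B.
Crossing each possibility with the mother I^A i and summing P(type A): 1/4·1 + 1/2·1/2 + 1/4·0 = 1/2.
Similarly for Rh via the father's Rh distribution: P(Rh+) = 1.
Independent loci: 1/2 × 1 = 1/2.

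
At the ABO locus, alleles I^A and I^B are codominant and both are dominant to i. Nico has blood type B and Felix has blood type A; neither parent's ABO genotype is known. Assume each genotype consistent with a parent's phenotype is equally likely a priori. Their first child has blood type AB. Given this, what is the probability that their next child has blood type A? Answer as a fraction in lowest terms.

Possible genotypes: Nico ∈ {I^B I^B, I^B i}; Felix ∈ {I^A I^A, I^A i}.
Weight each parental genotype pair by prior × P(type-AB child):
  I^B I^B × I^A I^A: posterior weight 4/9; P(next child type A) = 0.
  I^B I^B × I^A i: posterior weight 2/9; P(next child type A) = 0.
  I^B i × I^A I^A: posterior weight 2/9; P(next child type A) = 1/2.
  I^B i × I^A i: posterior weight 1/9; P(next child type A) = 1/4.
Weighted sum = 5/36.

5/36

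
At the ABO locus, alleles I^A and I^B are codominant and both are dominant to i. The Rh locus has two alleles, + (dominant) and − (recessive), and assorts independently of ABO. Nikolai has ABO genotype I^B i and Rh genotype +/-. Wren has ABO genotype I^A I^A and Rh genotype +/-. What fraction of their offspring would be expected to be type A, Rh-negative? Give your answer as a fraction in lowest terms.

1/8

ABO cross I^B i × I^A I^A → offspring phenotypes: 1/2 A, 1/2 AB.
Rh cross +/- × +/- → 3/4 Rh+, 1/4 Rh-.
Independent loci: P(type A, Rh-negative) = 1/2 × 1/4 = 1/8.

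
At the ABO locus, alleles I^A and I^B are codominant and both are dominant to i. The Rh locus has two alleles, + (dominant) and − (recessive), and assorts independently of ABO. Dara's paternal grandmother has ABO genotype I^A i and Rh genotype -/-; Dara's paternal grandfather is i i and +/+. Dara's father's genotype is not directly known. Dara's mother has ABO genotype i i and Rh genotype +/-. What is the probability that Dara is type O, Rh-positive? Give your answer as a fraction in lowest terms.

9/16

Dara's father's ABO genotype from I^A i × i i: 1/2 I^A i, 1/2 i i.
Crossing each possibility with the mother i i and summing P(type O): 1/2·1/2 + 1/2·1 = 3/4.
Similarly for Rh via the father's Rh distribution: P(Rh+) = 3/4.
Independent loci: 3/4 × 3/4 = 9/16.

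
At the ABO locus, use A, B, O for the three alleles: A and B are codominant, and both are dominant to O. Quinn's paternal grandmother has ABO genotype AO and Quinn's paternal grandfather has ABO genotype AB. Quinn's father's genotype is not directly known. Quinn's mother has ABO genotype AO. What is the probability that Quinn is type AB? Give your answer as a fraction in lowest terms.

1/8

Quinn's father's ABO genotype from AO × AB: 1/4 AA, 1/4 AB, 1/4 AO, 1/4 BO.
Crossing each possibility with the mother AO and summing P(type AB): 1/4·0 + 1/4·1/4 + 1/4·0 + 1/4·1/4 = 1/8.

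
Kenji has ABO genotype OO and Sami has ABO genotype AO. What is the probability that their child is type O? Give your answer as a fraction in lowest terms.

ABO cross OO × AO → offspring phenotypes: 1/2 O, 1/2 A.
So P(type O) = 1/2.

1/2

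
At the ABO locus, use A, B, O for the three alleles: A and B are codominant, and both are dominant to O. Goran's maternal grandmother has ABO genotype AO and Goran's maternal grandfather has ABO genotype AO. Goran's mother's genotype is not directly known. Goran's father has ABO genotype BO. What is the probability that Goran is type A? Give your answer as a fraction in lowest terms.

1/4

Goran's mother's ABO genotype from AO × AO: 1/4 AA, 1/2 AO, 1/4 OO.
Crossing each possibility with the father BO and summing P(type A): 1/4·1/2 + 1/2·1/4 + 1/4·0 = 1/4.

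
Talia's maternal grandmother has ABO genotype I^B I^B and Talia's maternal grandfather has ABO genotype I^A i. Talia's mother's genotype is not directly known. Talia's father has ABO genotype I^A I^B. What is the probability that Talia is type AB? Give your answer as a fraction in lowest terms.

3/8

Talia's mother's ABO genotype from I^B I^B × I^A i: 1/2 I^A I^B, 1/2 I^B i.
Crossing each possibility with the father I^A I^B and summing P(type AB): 1/2·1/2 + 1/2·1/4 = 3/8.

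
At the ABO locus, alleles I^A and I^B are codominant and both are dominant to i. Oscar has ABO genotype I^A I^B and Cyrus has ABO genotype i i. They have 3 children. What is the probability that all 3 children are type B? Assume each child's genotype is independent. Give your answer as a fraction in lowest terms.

1/8

ABO cross I^A I^B × i i → 1/2 A, 1/2 B.
So P(type B) = 1/2 per child.
All 3 independent: (1/2)^3 = 1/8.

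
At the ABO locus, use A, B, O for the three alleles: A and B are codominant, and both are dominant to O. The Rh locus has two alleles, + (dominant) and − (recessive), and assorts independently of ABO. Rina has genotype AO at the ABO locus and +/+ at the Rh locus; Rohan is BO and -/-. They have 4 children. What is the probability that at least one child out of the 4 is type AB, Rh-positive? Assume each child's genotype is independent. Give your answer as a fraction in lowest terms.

ABO cross AO × BO → 1/4 O, 1/4 A, 1/4 B, 1/4 AB.
Rh cross +/+ × -/- → 1 Rh+; so P(type AB, Rh-positive) = 1/4 × 1 = 1/4 per child.
P(none) = (3/4)^4 = 81/256; P(at least one) = 1 − 81/256 = 175/256.

175/256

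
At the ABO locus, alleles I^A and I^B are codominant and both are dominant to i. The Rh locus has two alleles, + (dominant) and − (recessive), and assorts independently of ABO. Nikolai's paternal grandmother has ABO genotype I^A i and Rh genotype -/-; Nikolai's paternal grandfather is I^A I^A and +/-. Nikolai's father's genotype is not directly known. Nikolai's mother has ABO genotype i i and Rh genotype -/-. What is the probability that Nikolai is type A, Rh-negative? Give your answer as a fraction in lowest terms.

Nikolai's father's ABO genotype from I^A i × I^A I^A: 1/2 I^A I^A, 1/2 I^A i.
Crossing each possibility with the mother i i and summing P(type A): 1/2·1 + 1/2·1/2 = 3/4.
Similarly for Rh via the father's Rh distribution: P(Rh-) = 3/4.
Independent loci: 3/4 × 3/4 = 9/16.

9/16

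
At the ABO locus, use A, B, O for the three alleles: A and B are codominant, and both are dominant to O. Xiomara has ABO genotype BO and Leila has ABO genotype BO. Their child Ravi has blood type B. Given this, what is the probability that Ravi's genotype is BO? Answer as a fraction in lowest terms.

2/3

Cross BO × BO → 1/4 BB, 1/2 BO, 1/4 OO.
Type-B genotypes among offspring: BB (1/4), BO (1/2); total 3/4.
P(BO | type B) = (1/2) / (3/4) = 2/3.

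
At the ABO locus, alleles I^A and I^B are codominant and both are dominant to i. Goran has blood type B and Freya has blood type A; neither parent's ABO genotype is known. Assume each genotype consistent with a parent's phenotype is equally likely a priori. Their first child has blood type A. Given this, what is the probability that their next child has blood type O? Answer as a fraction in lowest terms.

1/12

Possible genotypes: Goran ∈ {I^B I^B, I^B i}; Freya ∈ {I^A I^A, I^A i}.
Weight each parental genotype pair by prior × P(type-A child):
  I^B i × I^A I^A: posterior weight 2/3; P(next child type O) = 0.
  I^B i × I^A i: posterior weight 1/3; P(next child type O) = 1/4.
Weighted sum = 1/12.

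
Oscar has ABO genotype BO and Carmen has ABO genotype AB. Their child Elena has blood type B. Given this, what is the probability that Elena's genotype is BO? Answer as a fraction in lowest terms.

Cross BO × AB → 1/4 AB, 1/4 AO, 1/4 BB, 1/4 BO.
Type-B genotypes among offspring: BB (1/4), BO (1/4); total 1/2.
P(BO | type B) = (1/4) / (1/2) = 1/2.

1/2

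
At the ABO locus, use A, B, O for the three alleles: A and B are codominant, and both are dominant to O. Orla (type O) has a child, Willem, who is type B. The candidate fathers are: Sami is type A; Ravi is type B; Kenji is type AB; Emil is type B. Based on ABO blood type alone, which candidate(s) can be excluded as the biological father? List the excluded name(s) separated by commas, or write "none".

Sami

A candidate is excluded only if no genotype consistent with his phenotype could produce a type B child with a type O mother.
Sami (type A): no genotype consistent with that phenotype can produce a type-B child with a type-O mother.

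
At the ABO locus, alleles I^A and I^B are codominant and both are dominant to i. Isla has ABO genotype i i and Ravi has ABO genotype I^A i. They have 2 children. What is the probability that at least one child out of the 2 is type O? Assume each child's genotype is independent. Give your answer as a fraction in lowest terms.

3/4

ABO cross i i × I^A i → 1/2 O, 1/2 A.
So P(type O) = 1/2 per child.
P(none) = (1/2)^2 = 1/4; P(at least one) = 1 − 1/4 = 3/4.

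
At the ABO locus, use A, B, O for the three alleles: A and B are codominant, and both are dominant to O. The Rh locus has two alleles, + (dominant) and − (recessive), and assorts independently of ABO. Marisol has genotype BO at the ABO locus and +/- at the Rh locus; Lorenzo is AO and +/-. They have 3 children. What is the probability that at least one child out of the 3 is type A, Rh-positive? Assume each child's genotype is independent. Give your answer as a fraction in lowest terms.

1899/4096

ABO cross BO × AO → 1/4 O, 1/4 A, 1/4 B, 1/4 AB.
Rh cross +/- × +/- → 3/4 Rh+, 1/4 Rh-; so P(type A, Rh-positive) = 1/4 × 3/4 = 3/16 per child.
P(none) = (13/16)^3 = 2197/4096; P(at least one) = 1 − 2197/4096 = 1899/4096.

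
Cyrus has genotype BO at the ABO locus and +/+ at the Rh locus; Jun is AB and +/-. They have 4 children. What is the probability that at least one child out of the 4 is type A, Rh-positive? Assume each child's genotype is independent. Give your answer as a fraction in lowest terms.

ABO cross BO × AB → 1/4 A, 1/2 B, 1/4 AB.
Rh cross +/+ × +/- → 1 Rh+; so P(type A, Rh-positive) = 1/4 × 1 = 1/4 per child.
P(none) = (3/4)^4 = 81/256; P(at least one) = 1 − 81/256 = 175/256.

175/256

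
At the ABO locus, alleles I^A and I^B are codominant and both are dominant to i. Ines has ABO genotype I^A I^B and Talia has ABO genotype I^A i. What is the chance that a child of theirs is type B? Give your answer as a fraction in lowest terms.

ABO cross I^A I^B × I^A i → offspring phenotypes: 1/2 A, 1/4 B, 1/4 AB.
So P(type B) = 1/4.

1/4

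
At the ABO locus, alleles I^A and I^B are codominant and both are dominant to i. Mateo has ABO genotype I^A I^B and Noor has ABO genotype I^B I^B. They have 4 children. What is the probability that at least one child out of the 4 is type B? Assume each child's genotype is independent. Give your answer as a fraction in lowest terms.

15/16

ABO cross I^A I^B × I^B I^B → 1/2 B, 1/2 AB.
So P(type B) = 1/2 per child.
P(none) = (1/2)^4 = 1/16; P(at least one) = 1 − 1/16 = 15/16.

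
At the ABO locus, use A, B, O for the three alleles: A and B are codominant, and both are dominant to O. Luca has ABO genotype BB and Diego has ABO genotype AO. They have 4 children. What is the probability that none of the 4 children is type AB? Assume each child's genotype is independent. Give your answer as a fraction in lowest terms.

ABO cross BB × AO → 1/2 B, 1/2 AB.
So P(type AB) = 1/2 per child.
P(not type AB) = 1/2 for one child; (1/2)^4 = 1/16.

1/16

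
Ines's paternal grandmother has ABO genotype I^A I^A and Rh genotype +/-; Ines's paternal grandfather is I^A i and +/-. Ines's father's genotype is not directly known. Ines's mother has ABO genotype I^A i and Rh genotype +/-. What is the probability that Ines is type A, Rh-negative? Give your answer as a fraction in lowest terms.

Ines's father's ABO genotype from I^A I^A × I^A i: 1/2 I^A I^A, 1/2 I^A i.
Crossing each possibility with the mother I^A i and summing P(type A): 1/2·1 + 1/2·3/4 = 7/8.
Similarly for Rh via the father's Rh distribution: P(Rh-) = 1/4.
Independent loci: 7/8 × 1/4 = 7/32.

7/32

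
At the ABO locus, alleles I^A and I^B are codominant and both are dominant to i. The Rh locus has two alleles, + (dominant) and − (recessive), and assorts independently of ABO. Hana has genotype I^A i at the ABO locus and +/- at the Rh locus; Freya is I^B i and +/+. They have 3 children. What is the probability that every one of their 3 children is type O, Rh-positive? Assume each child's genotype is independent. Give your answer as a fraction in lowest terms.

1/64

ABO cross I^A i × I^B i → 1/4 O, 1/4 A, 1/4 B, 1/4 AB.
Rh cross +/- × +/+ → 1 Rh+; so P(type O, Rh-positive) = 1/4 × 1 = 1/4 per child.
All 3 independent: (1/4)^3 = 1/64.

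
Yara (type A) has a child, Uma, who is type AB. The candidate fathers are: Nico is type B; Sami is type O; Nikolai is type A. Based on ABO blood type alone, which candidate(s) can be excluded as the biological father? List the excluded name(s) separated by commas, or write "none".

A candidate is excluded only if no genotype consistent with his phenotype could produce a type AB child with a type A mother.
Sami (type O): no genotype consistent with that phenotype can produce a type-AB child with a type-A mother.
Nikolai (type A): no genotype consistent with that phenotype can produce a type-AB child with a type-A mother.

Sami, Nikolai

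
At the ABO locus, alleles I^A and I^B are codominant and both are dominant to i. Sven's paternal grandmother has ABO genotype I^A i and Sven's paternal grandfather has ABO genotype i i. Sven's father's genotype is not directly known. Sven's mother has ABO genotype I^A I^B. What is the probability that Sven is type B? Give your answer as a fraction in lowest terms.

Sven's father's ABO genotype from I^A i × i i: 1/2 I^A i, 1/2 i i.
Crossing each possibility with the mother I^A I^B and summing P(type B): 1/2·1/4 + 1/2·1/2 = 3/8.

3/8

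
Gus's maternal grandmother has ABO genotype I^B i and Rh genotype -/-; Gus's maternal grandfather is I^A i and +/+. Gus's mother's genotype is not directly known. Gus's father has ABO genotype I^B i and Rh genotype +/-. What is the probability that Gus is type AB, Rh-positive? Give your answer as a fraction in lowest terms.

Gus's mother's ABO genotype from I^B i × I^A i: 1/4 I^A I^B, 1/4 I^A i, 1/4 I^B i, 1/4 i i.
Crossing each possibility with the father I^B i and summing P(type AB): 1/4·1/4 + 1/4·1/4 + 1/4·0 + 1/4·0 = 1/8.
Similarly for Rh via the mother's Rh distribution: P(Rh+) = 3/4.
Independent loci: 1/8 × 3/4 = 3/32.

3/32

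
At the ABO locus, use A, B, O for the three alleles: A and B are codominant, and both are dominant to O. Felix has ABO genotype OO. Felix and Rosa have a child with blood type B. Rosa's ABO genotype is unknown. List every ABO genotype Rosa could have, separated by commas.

AB, BB, BO

For each candidate genotype of Rosa, check whether crossing it with OO can produce every observed child phenotype.
  AA → possible child types {A} ✗
  AB → possible child types {A, B} ✓
  AO → possible child types {O, A} ✗
  BB → possible child types {B} ✓
  BO → possible child types {O, B} ✓
  OO → possible child types {O} ✗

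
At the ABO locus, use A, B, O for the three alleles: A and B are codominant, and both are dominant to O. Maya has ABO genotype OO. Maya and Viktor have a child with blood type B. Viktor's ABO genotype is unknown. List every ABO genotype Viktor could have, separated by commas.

AB, BB, BO

For each candidate genotype of Viktor, check whether crossing it with OO can produce every observed child phenotype.
  AA → possible child types {A} ✗
  AB → possible child types {A, B} ✓
  AO → possible child types {O, A} ✗
  BB → possible child types {B} ✓
  BO → possible child types {O, B} ✓
  OO → possible child types {O} ✗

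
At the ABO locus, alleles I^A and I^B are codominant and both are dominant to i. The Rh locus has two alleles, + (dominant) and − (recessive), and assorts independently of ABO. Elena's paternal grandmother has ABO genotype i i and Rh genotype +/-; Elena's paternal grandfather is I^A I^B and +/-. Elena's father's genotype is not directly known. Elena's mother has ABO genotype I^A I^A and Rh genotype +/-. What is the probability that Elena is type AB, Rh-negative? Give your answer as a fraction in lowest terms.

Elena's father's ABO genotype from i i × I^A I^B: 1/2 I^A i, 1/2 I^B i.
Crossing each possibility with the mother I^A I^A and summing P(type AB): 1/2·0 + 1/2·1/2 = 1/4.
Similarly for Rh via the father's Rh distribution: P(Rh-) = 1/4.
Independent loci: 1/4 × 1/4 = 1/16.

1/16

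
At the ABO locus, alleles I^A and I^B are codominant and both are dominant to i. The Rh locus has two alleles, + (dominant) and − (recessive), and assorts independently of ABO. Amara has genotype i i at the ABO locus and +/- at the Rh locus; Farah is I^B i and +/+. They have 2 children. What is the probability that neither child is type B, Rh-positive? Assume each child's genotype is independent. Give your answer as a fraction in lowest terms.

1/4

ABO cross i i × I^B i → 1/2 O, 1/2 B.
Rh cross +/- × +/+ → 1 Rh+; so P(type B, Rh-positive) = 1/2 × 1 = 1/2 per child.
P(not type B, Rh-positive) = 1/2 for one child; (1/2)^2 = 1/4.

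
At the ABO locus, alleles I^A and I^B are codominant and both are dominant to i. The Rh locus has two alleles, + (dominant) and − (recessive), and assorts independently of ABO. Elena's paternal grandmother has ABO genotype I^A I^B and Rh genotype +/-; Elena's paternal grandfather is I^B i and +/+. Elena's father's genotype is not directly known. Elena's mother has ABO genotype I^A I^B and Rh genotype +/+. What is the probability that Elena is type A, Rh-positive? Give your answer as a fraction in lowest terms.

Elena's father's ABO genotype from I^A I^B × I^B i: 1/4 I^A I^B, 1/4 I^A i, 1/4 I^B I^B, 1/4 I^B i.
Crossing each possibility with the mother I^A I^B and summing P(type A): 1/4·1/4 + 1/4·1/2 + 1/4·0 + 1/4·1/4 = 1/4.
Similarly for Rh via the father's Rh distribution: P(Rh+) = 1.
Independent loci: 1/4 × 1 = 1/4.

1/4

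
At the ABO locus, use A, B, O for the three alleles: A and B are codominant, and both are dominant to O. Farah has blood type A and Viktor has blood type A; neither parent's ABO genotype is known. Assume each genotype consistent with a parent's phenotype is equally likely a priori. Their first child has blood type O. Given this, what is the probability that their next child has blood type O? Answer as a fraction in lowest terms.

1/4

Possible genotypes: Farah ∈ {AA, AO}; Viktor ∈ {AA, AO}.
Weight each parental genotype pair by prior × P(type-O child):
  AO × AO: posterior weight 1; P(next child type O) = 1/4.
Weighted sum = 1/4.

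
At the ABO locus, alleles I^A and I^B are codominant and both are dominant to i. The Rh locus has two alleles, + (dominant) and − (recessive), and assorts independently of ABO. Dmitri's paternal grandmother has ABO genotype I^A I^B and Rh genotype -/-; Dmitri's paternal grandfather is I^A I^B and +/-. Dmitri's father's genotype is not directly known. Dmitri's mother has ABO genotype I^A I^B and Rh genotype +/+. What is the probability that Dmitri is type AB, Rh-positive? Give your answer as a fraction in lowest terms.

1/2

Dmitri's father's ABO genotype from I^A I^B × I^A I^B: 1/4 I^A I^A, 1/2 I^A I^B, 1/4 I^B I^B.
Crossing each possibility with the mother I^A I^B and summing P(type AB): 1/4·1/2 + 1/2·1/2 + 1/4·1/2 = 1/2.
Similarly for Rh via the father's Rh distribution: P(Rh+) = 1.
Independent loci: 1/2 × 1 = 1/2.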